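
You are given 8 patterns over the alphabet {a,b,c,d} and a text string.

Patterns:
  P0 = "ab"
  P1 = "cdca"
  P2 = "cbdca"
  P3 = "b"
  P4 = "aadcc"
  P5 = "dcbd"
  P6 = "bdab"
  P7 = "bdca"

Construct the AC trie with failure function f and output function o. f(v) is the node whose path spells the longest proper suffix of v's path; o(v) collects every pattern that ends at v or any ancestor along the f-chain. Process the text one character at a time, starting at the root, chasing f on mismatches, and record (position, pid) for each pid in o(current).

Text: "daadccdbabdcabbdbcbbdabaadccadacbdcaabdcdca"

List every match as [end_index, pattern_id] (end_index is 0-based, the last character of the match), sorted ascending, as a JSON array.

Build:
Trie nodes:
  0='ε' goto a→1 b→11 c→3 d→16
  1='a' goto a→12 b→2
  2='ab' goto ·  [P0 ends]
  3='c' goto b→7 d→4
  4='cd' goto c→5
  5='cdc' goto a→6
  6='cdca' goto ·  [P1 ends]
  7='cb' goto d→8
  8='cbd' goto c→9
  9='cbdc' goto a→10
  10='cbdca' goto ·  [P2 ends]
  11='b' goto d→20  [P3 ends]
  12='aa' goto d→13
  13='aad' goto c→14
  14='aadc' goto c→15
  15='aadcc' goto ·  [P4 ends]
  16='d' goto c→17
  17='dc' goto b→18
  18='dcb' goto d→19
  19='dcbd' goto ·  [P5 ends]
  20='bd' goto a→21 c→23
  21='bda' goto b→22
  22='bdab' goto ·  [P6 ends]
  23='bdc' goto a→24
  24='bdca' goto ·  [P7 ends]

BFS fail/out derivation:
  n1('a'): parent n0 fail=0; on 'a' 0 → fail=0;  out ∅∪∅=∅
  n3('c'): parent n0 fail=0; on 'c' 0 → fail=0;  out ∅∪∅=∅
  n11('b'): parent n0 fail=0; on 'b' 0 → fail=0;  out {3}∪∅={3}
  n16('d'): parent n0 fail=0; on 'd' 0 → fail=0;  out ∅∪∅=∅
  n2('ab'): parent n1 fail=0; on 'b' 0 → fail=11;  out {0}∪{3}={0,3}
  n4('cd'): parent n3 fail=0; on 'd' 0 → fail=16;  out ∅∪∅=∅
  n7('cb'): parent n3 fail=0; on 'b' 0 → fail=11;  out ∅∪{3}={3}
  n12('aa'): parent n1 fail=0; on 'a' 0 → fail=1;  out ∅∪∅=∅
  n17('dc'): parent n16 fail=0; on 'c' 0 → fail=3;  out ∅∪∅=∅
  n20('bd'): parent n11 fail=0; on 'd' 0 → fail=16;  out ∅∪∅=∅
  n5('cdc'): parent n4 fail=16; on 'c' 16 → fail=17;  out ∅∪∅=∅
  n8('cbd'): parent n7 fail=11; on 'd' 11 → fail=20;  out ∅∪∅=∅
  n13('aad'): parent n12 fail=1; on 'd' 1→0 → fail=16;  out ∅∪∅=∅
  n18('dcb'): parent n17 fail=3; on 'b' 3 → fail=7;  out ∅∪{3}={3}
  n21('bda'): parent n20 fail=16; on 'a' 16→0 → fail=1;  out ∅∪∅=∅
  n23('bdc'): parent n20 fail=16; on 'c' 16 → fail=17;  out ∅∪∅=∅
  n6('cdca'): parent n5 fail=17; on 'a' 17→3→0 → fail=1;  out {1}∪∅={1}
  n9('cbdc'): parent n8 fail=20; on 'c' 20 → fail=23;  out ∅∪∅=∅
  n14('aadc'): parent n13 fail=16; on 'c' 16 → fail=17;  out ∅∪∅=∅
  n19('dcbd'): parent n18 fail=7; on 'd' 7 → fail=8;  out {5}∪∅={5}
  n22('bdab'): parent n21 fail=1; on 'b' 1 → fail=2;  out {6}∪{0,3}={0,3,6}
  n24('bdca'): parent n23 fail=17; on 'a' 17→3→0 → fail=1;  out {7}∪∅={7}
  n10('cbdca'): parent n9 fail=23; on 'a' 23 → fail=24;  out {2}∪{7}={2,7}
  n15('aadcc'): parent n14 fail=17; on 'c' 17→3→0 → fail=3;  out {4}∪∅={4}

Scan:
i=0 'd': node 0→16
i=1 'a': node 16→1 (fail-walked)
i=2 'a': node 1→12
i=3 'd': node 12→13
i=4 'c': node 13→14
i=5 'c': node 14→15  ** P4@[1:5]
i=6 'd': node 15→4 (fail-walked)
i=7 'b': node 4→11 (fail-walked)  ** P3@[7:7]
i=8 'a': node 11→1 (fail-walked)
i=9 'b': node 1→2  ** P0@[8:9],P3@[9:9]
i=10 'd': node 2→20 (fail-walked)
i=11 'c': node 20→23
i=12 'a': node 23→24  ** P7@[9:12]
i=13 'b': node 24→2 (fail-walked)  ** P0@[12:13],P3@[13:13]
i=14 'b': node 2→11 (fail-walked)  ** P3@[14:14]
i=15 'd': node 11→20
i=16 'b': node 20→11 (fail-walked)  ** P3@[16:16]
i=17 'c': node 11→3 (fail-walked)
i=18 'b': node 3→7  ** P3@[18:18]
i=19 'b': node 7→11 (fail-walked)  ** P3@[19:19]
i=20 'd': node 11→20
i=21 'a': node 20→21
i=22 'b': node 21→22  ** P0@[21:22],P3@[22:22],P6@[19:22]
i=23 'a': node 22→1 (fail-walked)
i=24 'a': node 1→12
i=25 'd': node 12→13
i=26 'c': node 13→14
i=27 'c': node 14→15  ** P4@[23:27]
i=28 'a': node 15→1 (fail-walked)
i=29 'd': node 1→16 (fail-walked)
i=30 'a': node 16→1 (fail-walked)
i=31 'c': node 1→3 (fail-walked)
i=32 'b': node 3→7  ** P3@[32:32]
i=33 'd': node 7→8
i=34 'c': node 8→9
i=35 'a': node 9→10  ** P2@[31:35],P7@[32:35]
i=36 'a': node 10→12 (fail-walked)
i=37 'b': node 12→2 (fail-walked)  ** P0@[36:37],P3@[37:37]
i=38 'd': node 2→20 (fail-walked)
i=39 'c': node 20→23
i=40 'd': node 23→4 (fail-walked)
i=41 'c': node 4→5
i=42 'a': node 5→6  ** P1@[39:42]

Matches: [[5,4],[7,3],[9,0],[9,3],[12,7],[13,0],[13,3],[14,3],[16,3],[18,3],[19,3],[22,0],[22,3],[22,6],[27,4],[32,3],[35,2],[35,7],[37,0],[37,3],[42,1]]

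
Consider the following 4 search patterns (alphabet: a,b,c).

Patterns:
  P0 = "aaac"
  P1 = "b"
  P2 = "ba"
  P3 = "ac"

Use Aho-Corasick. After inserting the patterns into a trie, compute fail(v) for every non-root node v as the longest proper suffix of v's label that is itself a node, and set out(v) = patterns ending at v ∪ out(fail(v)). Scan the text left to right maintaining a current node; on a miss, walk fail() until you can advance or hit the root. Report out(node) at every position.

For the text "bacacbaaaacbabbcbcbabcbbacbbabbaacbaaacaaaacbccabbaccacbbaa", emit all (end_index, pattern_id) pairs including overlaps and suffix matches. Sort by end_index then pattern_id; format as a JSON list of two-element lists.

Build:
Trie nodes:
  n0 'ε': a→1 b→5
  n1 'a': a→2 c→7
  n2 'aa': a→3
  n3 'aaa': c→4
  n4 'aaac': ·  [P0 ends]
  n5 'b': a→6  [P1 ends]
  n6 'ba': ·  [P2 ends]
  n7 'ac': ·  [P3 ends]

Failure links (BFS by depth):
  fail(1) 'a': from fail(0)=0 chase 'a': 0 ⇒ 0;  out=∅∪out(0)=∅
  fail(5) 'b': from fail(0)=0 chase 'b': 0 ⇒ 0;  out={1}∪out(0)={1}
  fail(2) 'aa': from fail(1)=0 chase 'a': 0 ⇒ 1;  out=∅∪out(1)=∅
  fail(6) 'ba': from fail(5)=0 chase 'a': 0 ⇒ 1;  out={2}∪out(1)={2}
  fail(7) 'ac': from fail(1)=0 chase 'c': 0 ⇒ 0;  out={3}∪out(0)={3}
  fail(3) 'aaa': from fail(2)=1 chase 'a': 1 ⇒ 2;  out=∅∪out(2)=∅
  fail(4) 'aaac': from fail(3)=2 chase 'c': 2→1 ⇒ 7;  out={0}∪out(7)={0,3}

Run:
pos 0 'b': at 5  ** P1@[0:0]
pos 1 'a': at 6  ** P2@[0:1]
pos 2 'c': at 7 (via fail)  ** P3@[1:2]
pos 3 'a': at 1 (via fail)
pos 4 'c': at 7  ** P3@[3:4]
pos 5 'b': at 5 (via fail)  ** P1@[5:5]
pos 6 'a': at 6  ** P2@[5:6]
pos 7 'a': at 2 (via fail)
pos 8 'a': at 3
pos 9 'a': at 3 (via fail)
pos 10 'c': at 4  ** P0@[7:10],P3@[9:10]
pos 11 'b': at 5 (via fail)  ** P1@[11:11]
pos 12 'a': at 6  ** P2@[11:12]
pos 13 'b': at 5 (via fail)  ** P1@[13:13]
pos 14 'b': at 5 (via fail)  ** P1@[14:14]
pos 15 'c': at 0 (via fail)
pos 16 'b': at 5  ** P1@[16:16]
pos 17 'c': at 0 (via fail)
pos 18 'b': at 5  ** P1@[18:18]
pos 19 'a': at 6  ** P2@[18:19]
pos 20 'b': at 5 (via fail)  ** P1@[20:20]
pos 21 'c': at 0 (via fail)
pos 22 'b': at 5  ** P1@[22:22]
pos 23 'b': at 5 (via fail)  ** P1@[23:23]
pos 24 'a': at 6  ** P2@[23:24]
pos 25 'c': at 7 (via fail)  ** P3@[24:25]
pos 26 'b': at 5 (via fail)  ** P1@[26:26]
pos 27 'b': at 5 (via fail)  ** P1@[27:27]
pos 28 'a': at 6  ** P2@[27:28]
pos 29 'b': at 5 (via fail)  ** P1@[29:29]
pos 30 'b': at 5 (via fail)  ** P1@[30:30]
pos 31 'a': at 6  ** P2@[30:31]
pos 32 'a': at 2 (via fail)
pos 33 'c': at 7 (via fail)  ** P3@[32:33]
pos 34 'b': at 5 (via fail)  ** P1@[34:34]
pos 35 'a': at 6  ** P2@[34:35]
pos 36 'a': at 2 (via fail)
pos 37 'a': at 3
pos 38 'c': at 4  ** P0@[35:38],P3@[37:38]
pos 39 'a': at 1 (via fail)
pos 40 'a': at 2
pos 41 'a': at 3
pos 42 'a': at 3 (via fail)
pos 43 'c': at 4  ** P0@[40:43],P3@[42:43]
pos 44 'b': at 5 (via fail)  ** P1@[44:44]
pos 45 'c': at 0 (via fail)
pos 46 'c': at 0
pos 47 'a': at 1
pos 48 'b': at 5 (via fail)  ** P1@[48:48]
pos 49 'b': at 5 (via fail)  ** P1@[49:49]
pos 50 'a': at 6  ** P2@[49:50]
pos 51 'c': at 7 (via fail)  ** P3@[50:51]
pos 52 'c': at 0 (via fail)
pos 53 'a': at 1
pos 54 'c': at 7  ** P3@[53:54]
pos 55 'b': at 5 (via fail)  ** P1@[55:55]
pos 56 'b': at 5 (via fail)  ** P1@[56:56]
pos 57 'a': at 6  ** P2@[56:57]
pos 58 'a': at 2 (via fail)

All matches (sorted): [[0,1],[1,2],[2,3],[4,3],[5,1],[6,2],[10,0],[10,3],[11,1],[12,2],[13,1],[14,1],[16,1],[18,1],[19,2],[20,1],[22,1],[23,1],[24,2],[25,3],[26,1],[27,1],[28,2],[29,1],[30,1],[31,2],[33,3],[34,1],[35,2],[38,0],[38,3],[43,0],[43,3],[44,1],[48,1],[49,1],[50,2],[51,3],[54,3],[55,1],[56,1],[57,2]]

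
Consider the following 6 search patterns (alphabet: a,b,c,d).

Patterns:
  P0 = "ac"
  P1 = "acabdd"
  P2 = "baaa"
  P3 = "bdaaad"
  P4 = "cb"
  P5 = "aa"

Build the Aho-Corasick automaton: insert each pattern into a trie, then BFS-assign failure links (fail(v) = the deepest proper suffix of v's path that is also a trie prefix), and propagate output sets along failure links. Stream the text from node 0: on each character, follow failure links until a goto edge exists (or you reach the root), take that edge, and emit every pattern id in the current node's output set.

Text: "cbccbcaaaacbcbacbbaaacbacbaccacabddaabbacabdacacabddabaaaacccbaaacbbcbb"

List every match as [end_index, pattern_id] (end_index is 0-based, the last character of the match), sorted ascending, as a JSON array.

Construct AC machine:
Trie nodes:
  n0 'ε': a→1 b→7 c→16
  n1 'a': a→18 c→2
  n2 'ac': a→3  ←P0
  n3 'aca': b→4
  n4 'acab': d→5
  n5 'acabd': d→6
  n6 'acabdd': ·  ←P1
  n7 'b': a→8 d→11
  n8 'ba': a→9
  n9 'baa': a→10
  n10 'baaa': ·  ←P2
  n11 'bd': a→12
  n12 'bda': a→13
  n13 'bdaa': a→14
  n14 'bdaaa': d→15
  n15 'bdaaad': ·  ←P3
  n16 'c': b→17
  n17 'cb': ·  ←P4
  n18 'aa': ·  ←P5

BFS fail/out derivation:
  n1('a'): parent n0 fail=0; on 'a' 0 → fail=0;  out ∅∪∅=∅
  n7('b'): parent n0 fail=0; on 'b' 0 → fail=0;  out ∅∪∅=∅
  n16('c'): parent n0 fail=0; on 'c' 0 → fail=0;  out ∅∪∅=∅
  n2('ac'): parent n1 fail=0; on 'c' 0 → fail=16;  out {0}∪∅={0}
  n8('ba'): parent n7 fail=0; on 'a' 0 → fail=1;  out ∅∪∅=∅
  n11('bd'): parent n7 fail=0; on 'd' 0 → fail=0;  out ∅∪∅=∅
  n17('cb'): parent n16 fail=0; on 'b' 0 → fail=7;  out {4}∪∅={4}
  n18('aa'): parent n1 fail=0; on 'a' 0 → fail=1;  out {5}∪∅={5}
  n3('aca'): parent n2 fail=16; on 'a' 16→0 → fail=1;  out ∅∪∅=∅
  n9('baa'): parent n8 fail=1; on 'a' 1 → fail=18;  out ∅∪{5}={5}
  n12('bda'): parent n11 fail=0; on 'a' 0 → fail=1;  out ∅∪∅=∅
  n4('acab'): parent n3 fail=1; on 'b' 1→0 → fail=7;  out ∅∪∅=∅
  n10('baaa'): parent n9 fail=18; on 'a' 18→1 → fail=18;  out {2}∪{5}={2,5}
  n13('bdaa'): parent n12 fail=1; on 'a' 1 → fail=18;  out ∅∪{5}={5}
  n5('acabd'): parent n4 fail=7; on 'd' 7 → fail=11;  out ∅∪∅=∅
  n14('bdaaa'): parent n13 fail=18; on 'a' 18→1 → fail=18;  out ∅∪{5}={5}
  n6('acabdd'): parent n5 fail=11; on 'd' 11→0 → fail=0;  out {1}∪∅={1}
  n15('bdaaad'): parent n14 fail=18; on 'd' 18→1→0 → fail=0;  out {3}∪∅={3}

Run:
i=0 'c': node 0→16
i=1 'b': node 16→17  → match P4@[0:1]
i=2 'c': node 17→16 ·f
i=3 'c': node 16→16 ·f
i=4 'b': node 16→17  → match P4@[3:4]
i=5 'c': node 17→16 ·f
i=6 'a': node 16→1 ·f
i=7 'a': node 1→18  → match P5@[6:7]
i=8 'a': node 18→18 ·f  → match P5@[7:8]
i=9 'a': node 18→18 ·f  → match P5@[8:9]
i=10 'c': node 18→2 ·f  → match P0@[9:10]
i=11 'b': node 2→17 ·f  → match P4@[10:11]
i=12 'c': node 17→16 ·f
i=13 'b': node 16→17  → match P4@[12:13]
i=14 'a': node 17→8 ·f
i=15 'c': node 8→2 ·f  → match P0@[14:15]
i=16 'b': node 2→17 ·f  → match P4@[15:16]
i=17 'b': node 17→7 ·f
i=18 'a': node 7→8
i=19 'a': node 8→9  → match P5@[18:19]
i=20 'a': node 9→10  → match P2@[17:20],P5@[19:20]
i=21 'c': node 10→2 ·f  → match P0@[20:21]
i=22 'b': node 2→17 ·f  → match P4@[21:22]
i=23 'a': node 17→8 ·f
i=24 'c': node 8→2 ·f  → match P0@[23:24]
i=25 'b': node 2→17 ·f  → match P4@[24:25]
i=26 'a': node 17→8 ·f
i=27 'c': node 8→2 ·f  → match P0@[26:27]
i=28 'c': node 2→16 ·f
i=29 'a': node 16→1 ·f
i=30 'c': node 1→2  → match P0@[29:30]
i=31 'a': node 2→3
i=32 'b': node 3→4
i=33 'd': node 4→5
i=34 'd': node 5→6  → match P1@[29:34]
i=35 'a': node 6→1 ·f
i=36 'a': node 1→18  → match P5@[35:36]
i=37 'b': node 18→7 ·f
i=38 'b': node 7→7 ·f
i=39 'a': node 7→8
i=40 'c': node 8→2 ·f  → match P0@[39:40]
i=41 'a': node 2→3
i=42 'b': node 3→4
i=43 'd': node 4→5
i=44 'a': node 5→12 ·f
i=45 'c': node 12→2 ·f  → match P0@[44:45]
i=46 'a': node 2→3
i=47 'c': node 3→2 ·f  → match P0@[46:47]
i=48 'a': node 2→3
i=49 'b': node 3→4
i=50 'd': node 4→5
i=51 'd': node 5→6  → match P1@[46:51]
i=52 'a': node 6→1 ·f
i=53 'b': node 1→7 ·f
i=54 'a': node 7→8
i=55 'a': node 8→9  → match P5@[54:55]
i=56 'a': node 9→10  → match P2@[53:56],P5@[55:56]
i=57 'a': node 10→18 ·f  → match P5@[56:57]
i=58 'c': node 18→2 ·f  → match P0@[57:58]
i=59 'c': node 2→16 ·f
i=60 'c': node 16→16 ·f
i=61 'b': node 16→17  → match P4@[60:61]
i=62 'a': node 17→8 ·f
i=63 'a': node 8→9  → match P5@[62:63]
i=64 'a': node 9→10  → match P2@[61:64],P5@[63:64]
i=65 'c': node 10→2 ·f  → match P0@[64:65]
i=66 'b': node 2→17 ·f  → match P4@[65:66]
i=67 'b': node 17→7 ·f
i=68 'c': node 7→16 ·f
i=69 'b': node 16→17  → match P4@[68:69]
i=70 'b': node 17→7 ·f

Matches: [[1,4],[4,4],[7,5],[8,5],[9,5],[10,0],[11,4],[13,4],[15,0],[16,4],[19,5],[20,2],[20,5],[21,0],[22,4],[24,0],[25,4],[27,0],[30,0],[34,1],[36,5],[40,0],[45,0],[47,0],[51,1],[55,5],[56,2],[56,5],[57,5],[58,0],[61,4],[63,5],[64,2],[64,5],[65,0],[66,4],[69,4]]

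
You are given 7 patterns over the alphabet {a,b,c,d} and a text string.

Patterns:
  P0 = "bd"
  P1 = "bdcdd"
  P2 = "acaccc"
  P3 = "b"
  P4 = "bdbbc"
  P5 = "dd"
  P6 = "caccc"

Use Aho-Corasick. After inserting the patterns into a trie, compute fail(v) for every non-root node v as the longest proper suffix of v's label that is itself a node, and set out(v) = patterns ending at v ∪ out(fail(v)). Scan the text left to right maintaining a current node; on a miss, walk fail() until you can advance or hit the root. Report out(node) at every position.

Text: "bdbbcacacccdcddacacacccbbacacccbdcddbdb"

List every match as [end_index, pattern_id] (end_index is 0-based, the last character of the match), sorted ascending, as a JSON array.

Build automaton:
Trie (insert patterns):
  0='ε' goto a→6 b→1 c→17 d→15
  1='b' goto d→2  ←P3
  2='bd' goto b→12 c→3  ←P0
  3='bdc' goto d→4
  4='bdcd' goto d→5
  5='bdcdd' goto ·  ←P1
  6='a' goto c→7
  7='ac' goto a→8
  8='aca' goto c→9
  9='acac' goto c→10
  10='acacc' goto c→11
  11='acaccc' goto ·  ←P2
  12='bdb' goto b→13
  13='bdbb' goto c→14
  14='bdbbc' goto ·  ←P4
  15='d' goto d→16
  16='dd' goto ·  ←P5
  17='c' goto a→18
  18='ca' goto c→19
  19='cac' goto c→20
  20='cacc' goto c→21
  21='caccc' goto ·  ←P6

Failure links (BFS by depth):
  n1('b'): parent n0 fail=0; on 'b' 0 → fail=0;  out {3}∪∅={3}
  n6('a'): parent n0 fail=0; on 'a' 0 → fail=0;  out ∅∪∅=∅
  n15('d'): parent n0 fail=0; on 'd' 0 → fail=0;  out ∅∪∅=∅
  n17('c'): parent n0 fail=0; on 'c' 0 → fail=0;  out ∅∪∅=∅
  n2('bd'): parent n1 fail=0; on 'd' 0 → fail=15;  out {0}∪∅={0}
  n7('ac'): parent n6 fail=0; on 'c' 0 → fail=17;  out ∅∪∅=∅
  n16('dd'): parent n15 fail=0; on 'd' 0 → fail=15;  out {5}∪∅={5}
  n18('ca'): parent n17 fail=0; on 'a' 0 → fail=6;  out ∅∪∅=∅
  n3('bdc'): parent n2 fail=15; on 'c' 15→0 → fail=17;  out ∅∪∅=∅
  n8('aca'): parent n7 fail=17; on 'a' 17 → fail=18;  out ∅∪∅=∅
  n12('bdb'): parent n2 fail=15; on 'b' 15→0 → fail=1;  out ∅∪{3}={3}
  n19('cac'): parent n18 fail=6; on 'c' 6 → fail=7;  out ∅∪∅=∅
  n4('bdcd'): parent n3 fail=17; on 'd' 17→0 → fail=15;  out ∅∪∅=∅
  n9('acac'): parent n8 fail=18; on 'c' 18 → fail=19;  out ∅∪∅=∅
  n13('bdbb'): parent n12 fail=1; on 'b' 1→0 → fail=1;  out ∅∪{3}={3}
  n20('cacc'): parent n19 fail=7; on 'c' 7→17→0 → fail=17;  out ∅∪∅=∅
  n5('bdcdd'): parent n4 fail=15; on 'd' 15 → fail=16;  out {1}∪{5}={1,5}
  n10('acacc'): parent n9 fail=19; on 'c' 19 → fail=20;  out ∅∪∅=∅
  n14('bdbbc'): parent n13 fail=1; on 'c' 1→0 → fail=17;  out {4}∪∅={4}
  n21('caccc'): parent n20 fail=17; on 'c' 17→0 → fail=17;  out {6}∪∅={6}
  n11('acaccc'): parent n10 fail=20; on 'c' 20 → fail=21;  out {2}∪{6}={2,6}

Text stream:
pos 0 'b': at 1  ** P3@[0:0]
pos 1 'd': at 2  ** P0@[0:1]
pos 2 'b': at 12  ** P3@[2:2]
pos 3 'b': at 13  ** P3@[3:3]
pos 4 'c': at 14  ** P4@[0:4]
pos 5 'a': at 18 (via fail)
pos 6 'c': at 19
pos 7 'a': at 8 (via fail)
pos 8 'c': at 9
pos 9 'c': at 10
pos 10 'c': at 11  ** P2@[5:10],P6@[6:10]
pos 11 'd': at 15 (via fail)
pos 12 'c': at 17 (via fail)
pos 13 'd': at 15 (via fail)
pos 14 'd': at 16  ** P5@[13:14]
pos 15 'a': at 6 (via fail)
pos 16 'c': at 7
pos 17 'a': at 8
pos 18 'c': at 9
pos 19 'a': at 8 (via fail)
pos 20 'c': at 9
pos 21 'c': at 10
pos 22 'c': at 11  ** P2@[17:22],P6@[18:22]
pos 23 'b': at 1 (via fail)  ** P3@[23:23]
pos 24 'b': at 1 (via fail)  ** P3@[24:24]
pos 25 'a': at 6 (via fail)
pos 26 'c': at 7
pos 27 'a': at 8
pos 28 'c': at 9
pos 29 'c': at 10
pos 30 'c': at 11  ** P2@[25:30],P6@[26:30]
pos 31 'b': at 1 (via fail)  ** P3@[31:31]
pos 32 'd': at 2  ** P0@[31:32]
pos 33 'c': at 3
pos 34 'd': at 4
pos 35 'd': at 5  ** P1@[31:35],P5@[34:35]
pos 36 'b': at 1 (via fail)  ** P3@[36:36]
pos 37 'd': at 2  ** P0@[36:37]
pos 38 'b': at 12  ** P3@[38:38]

Result: [[0,3],[1,0],[2,3],[3,3],[4,4],[10,2],[10,6],[14,5],[22,2],[22,6],[23,3],[24,3],[30,2],[30,6],[31,3],[32,0],[35,1],[35,5],[36,3],[37,0],[38,3]]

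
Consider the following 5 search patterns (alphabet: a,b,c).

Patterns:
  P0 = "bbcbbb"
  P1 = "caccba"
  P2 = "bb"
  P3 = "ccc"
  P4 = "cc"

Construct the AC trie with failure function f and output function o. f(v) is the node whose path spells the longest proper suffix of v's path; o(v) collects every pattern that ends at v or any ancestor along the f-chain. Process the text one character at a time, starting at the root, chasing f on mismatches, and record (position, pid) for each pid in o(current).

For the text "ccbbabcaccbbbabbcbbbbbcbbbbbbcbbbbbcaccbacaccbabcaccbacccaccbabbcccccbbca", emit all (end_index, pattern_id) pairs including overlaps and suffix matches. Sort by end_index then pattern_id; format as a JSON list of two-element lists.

Build automaton:
Trie (insert patterns):
  0='ε' goto b→1 c→7
  1='b' goto b→2
  2='bb' goto c→3  [P2 ends]
  3='bbc' goto b→4
  4='bbcb' goto b→5
  5='bbcbb' goto b→6
  6='bbcbbb' goto ·  [P0 ends]
  7='c' goto a→8 c→13
  8='ca' goto c→9
  9='cac' goto c→10
  10='cacc' goto b→11
  11='caccb' goto a→12
  12='caccba' goto ·  [P1 ends]
  13='cc' goto c→14  [P4 ends]
  14='ccc' goto ·  [P3 ends]

BFS fail/out derivation:
  n1('b'): parent n0 fail=0; on 'b' 0 → fail=0;  out ∅∪∅=∅
  n7('c'): parent n0 fail=0; on 'c' 0 → fail=0;  out ∅∪∅=∅
  n2('bb'): parent n1 fail=0; on 'b' 0 → fail=1;  out {2}∪∅={2}
  n8('ca'): parent n7 fail=0; on 'a' 0 → fail=0;  out ∅∪∅=∅
  n13('cc'): parent n7 fail=0; on 'c' 0 → fail=7;  out {4}∪∅={4}
  n3('bbc'): parent n2 fail=1; on 'c' 1→0 → fail=7;  out ∅∪∅=∅
  n9('cac'): parent n8 fail=0; on 'c' 0 → fail=7;  out ∅∪∅=∅
  n14('ccc'): parent n13 fail=7; on 'c' 7 → fail=13;  out {3}∪{4}={3,4}
  n4('bbcb'): parent n3 fail=7; on 'b' 7→0 → fail=1;  out ∅∪∅=∅
  n10('cacc'): parent n9 fail=7; on 'c' 7 → fail=13;  out ∅∪{4}={4}
  n5('bbcbb'): parent n4 fail=1; on 'b' 1 → fail=2;  out ∅∪{2}={2}
  n11('caccb'): parent n10 fail=13; on 'b' 13→7→0 → fail=1;  out ∅∪∅=∅
  n6('bbcbbb'): parent n5 fail=2; on 'b' 2→1 → fail=2;  out {0}∪{2}={0,2}
  n12('caccba'): parent n11 fail=1; on 'a' 1→0 → fail=0;  out {1}∪∅={1}

Scan:
pos 0 'c': at 7
pos 1 'c': at 13  ** P4@[0:1]
pos 2 'b': at 1 (via fail)
pos 3 'b': at 2  ** P2@[2:3]
pos 4 'a': at 0 (via fail)
pos 5 'b': at 1
pos 6 'c': at 7 (via fail)
pos 7 'a': at 8
pos 8 'c': at 9
pos 9 'c': at 10  ** P4@[8:9]
pos 10 'b': at 11
pos 11 'b': at 2 (via fail)  ** P2@[10:11]
pos 12 'b': at 2 (via fail)  ** P2@[11:12]
pos 13 'a': at 0 (via fail)
pos 14 'b': at 1
pos 15 'b': at 2  ** P2@[14:15]
pos 16 'c': at 3
pos 17 'b': at 4
pos 18 'b': at 5  ** P2@[17:18]
pos 19 'b': at 6  ** P0@[14:19],P2@[18:19]
pos 20 'b': at 2 (via fail)  ** P2@[19:20]
pos 21 'b': at 2 (via fail)  ** P2@[20:21]
pos 22 'c': at 3
pos 23 'b': at 4
pos 24 'b': at 5  ** P2@[23:24]
pos 25 'b': at 6  ** P0@[20:25],P2@[24:25]
pos 26 'b': at 2 (via fail)  ** P2@[25:26]
pos 27 'b': at 2 (via fail)  ** P2@[26:27]
pos 28 'b': at 2 (via fail)  ** P2@[27:28]
pos 29 'c': at 3
pos 30 'b': at 4
pos 31 'b': at 5  ** P2@[30:31]
pos 32 'b': at 6  ** P0@[27:32],P2@[31:32]
pos 33 'b': at 2 (via fail)  ** P2@[32:33]
pos 34 'b': at 2 (via fail)  ** P2@[33:34]
pos 35 'c': at 3
pos 36 'a': at 8 (via fail)
pos 37 'c': at 9
pos 38 'c': at 10  ** P4@[37:38]
pos 39 'b': at 11
pos 40 'a': at 12  ** P1@[35:40]
pos 41 'c': at 7 (via fail)
pos 42 'a': at 8
pos 43 'c': at 9
pos 44 'c': at 10  ** P4@[43:44]
pos 45 'b': at 11
pos 46 'a': at 12  ** P1@[41:46]
pos 47 'b': at 1 (via fail)
pos 48 'c': at 7 (via fail)
pos 49 'a': at 8
pos 50 'c': at 9
pos 51 'c': at 10  ** P4@[50:51]
pos 52 'b': at 11
pos 53 'a': at 12  ** P1@[48:53]
pos 54 'c': at 7 (via fail)
pos 55 'c': at 13  ** P4@[54:55]
pos 56 'c': at 14  ** P3@[54:56],P4@[55:56]
pos 57 'a': at 8 (via fail)
pos 58 'c': at 9
pos 59 'c': at 10  ** P4@[58:59]
pos 60 'b': at 11
pos 61 'a': at 12  ** P1@[56:61]
pos 62 'b': at 1 (via fail)
pos 63 'b': at 2  ** P2@[62:63]
pos 64 'c': at 3
pos 65 'c': at 13 (via fail)  ** P4@[64:65]
pos 66 'c': at 14  ** P3@[64:66],P4@[65:66]
pos 67 'c': at 14 (via fail)  ** P3@[65:67],P4@[66:67]
pos 68 'c': at 14 (via fail)  ** P3@[66:68],P4@[67:68]
pos 69 'b': at 1 (via fail)
pos 70 'b': at 2  ** P2@[69:70]
pos 71 'c': at 3
pos 72 'a': at 8 (via fail)

Result: [[1,4],[3,2],[9,4],[11,2],[12,2],[15,2],[18,2],[19,0],[19,2],[20,2],[21,2],[24,2],[25,0],[25,2],[26,2],[27,2],[28,2],[31,2],[32,0],[32,2],[33,2],[34,2],[38,4],[40,1],[44,4],[46,1],[51,4],[53,1],[55,4],[56,3],[56,4],[59,4],[61,1],[63,2],[65,4],[66,3],[66,4],[67,3],[67,4],[68,3],[68,4],[70,2]]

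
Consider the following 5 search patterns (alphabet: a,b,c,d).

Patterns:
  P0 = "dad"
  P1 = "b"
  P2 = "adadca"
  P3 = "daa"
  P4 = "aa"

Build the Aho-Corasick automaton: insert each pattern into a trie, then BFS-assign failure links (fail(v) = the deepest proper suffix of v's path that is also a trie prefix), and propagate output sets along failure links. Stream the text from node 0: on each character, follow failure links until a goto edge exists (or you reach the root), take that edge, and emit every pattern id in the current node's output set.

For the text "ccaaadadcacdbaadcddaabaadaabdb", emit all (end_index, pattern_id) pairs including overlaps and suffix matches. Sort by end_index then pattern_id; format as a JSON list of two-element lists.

Construct AC machine:
Trie (insert patterns):
  0='ε' goto a→5 b→4 d→1
  1='d' goto a→2
  2='da' goto a→11 d→3
  3='dad' goto ·  [P0 ends]
  4='b' goto ·  [P1 ends]
  5='a' goto a→12 d→6
  6='ad' goto a→7
  7='ada' goto d→8
  8='adad' goto c→9
  9='adadc' goto a→10
  10='adadca' goto ·  [P2 ends]
  11='daa' goto ·  [P3 ends]
  12='aa' goto ·  [P4 ends]

BFS fail/out derivation:
  n1('d'): parent n0 fail=0; on 'd' 0 → fail=0;  out ∅∪∅=∅
  n4('b'): parent n0 fail=0; on 'b' 0 → fail=0;  out {1}∪∅={1}
  n5('a'): parent n0 fail=0; on 'a' 0 → fail=0;  out ∅∪∅=∅
  n2('da'): parent n1 fail=0; on 'a' 0 → fail=5;  out ∅∪∅=∅
  n6('ad'): parent n5 fail=0; on 'd' 0 → fail=1;  out ∅∪∅=∅
  n12('aa'): parent n5 fail=0; on 'a' 0 → fail=5;  out {4}∪∅={4}
  n3('dad'): parent n2 fail=5; on 'd' 5 → fail=6;  out {0}∪∅={0}
  n7('ada'): parent n6 fail=1; on 'a' 1 → fail=2;  out ∅∪∅=∅
  n11('daa'): parent n2 fail=5; on 'a' 5 → fail=12;  out {3}∪{4}={3,4}
  n8('adad'): parent n7 fail=2; on 'd' 2 → fail=3;  out ∅∪{0}={0}
  n9('adadc'): parent n8 fail=3; on 'c' 3→6→1→0 → fail=0;  out ∅∪∅=∅
  n10('adadca'): parent n9 fail=0; on 'a' 0 → fail=5;  out {2}∪∅={2}

Scan:
pos 0 'c': at 0
pos 1 'c': at 0
pos 2 'a': at 5
pos 3 'a': at 12  ** P4@[2:3]
pos 4 'a': at 12 (via fail)  ** P4@[3:4]
pos 5 'd': at 6 (via fail)
pos 6 'a': at 7
pos 7 'd': at 8  ** P0@[5:7]
pos 8 'c': at 9
pos 9 'a': at 10  ** P2@[4:9]
pos 10 'c': at 0 (via fail)
pos 11 'd': at 1
pos 12 'b': at 4 (via fail)  ** P1@[12:12]
pos 13 'a': at 5 (via fail)
pos 14 'a': at 12  ** P4@[13:14]
pos 15 'd': at 6 (via fail)
pos 16 'c': at 0 (via fail)
pos 17 'd': at 1
pos 18 'd': at 1 (via fail)
pos 19 'a': at 2
pos 20 'a': at 11  ** P3@[18:20],P4@[19:20]
pos 21 'b': at 4 (via fail)  ** P1@[21:21]
pos 22 'a': at 5 (via fail)
pos 23 'a': at 12  ** P4@[22:23]
pos 24 'd': at 6 (via fail)
pos 25 'a': at 7
pos 26 'a': at 11 (via fail)  ** P3@[24:26],P4@[25:26]
pos 27 'b': at 4 (via fail)  ** P1@[27:27]
pos 28 'd': at 1 (via fail)
pos 29 'b': at 4 (via fail)  ** P1@[29:29]

All matches (sorted): [[3,4],[4,4],[7,0],[9,2],[12,1],[14,4],[20,3],[20,4],[21,1],[23,4],[26,3],[26,4],[27,1],[29,1]]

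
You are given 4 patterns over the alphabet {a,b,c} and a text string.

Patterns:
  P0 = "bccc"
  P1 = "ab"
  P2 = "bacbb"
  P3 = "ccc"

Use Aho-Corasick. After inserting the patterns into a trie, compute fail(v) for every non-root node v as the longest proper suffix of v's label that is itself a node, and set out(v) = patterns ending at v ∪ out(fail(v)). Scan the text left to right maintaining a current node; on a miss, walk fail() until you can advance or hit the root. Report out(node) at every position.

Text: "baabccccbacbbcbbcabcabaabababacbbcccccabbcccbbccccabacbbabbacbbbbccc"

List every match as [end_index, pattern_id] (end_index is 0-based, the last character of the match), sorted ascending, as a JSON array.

Build:
Trie nodes:
  n0 'ε': a→5 b→1 c→11
  n1 'b': a→7 c→2
  n2 'bc': c→3
  n3 'bcc': c→4
  n4 'bccc': ·  [P0 ends]
  n5 'a': b→6
  n6 'ab': ·  [P1 ends]
  n7 'ba': c→8
  n8 'bac': b→9
  n9 'bacb': b→10
  n10 'bacbb': ·  [P2 ends]
  n11 'c': c→12
  n12 'cc': c→13
  n13 'ccc': ·  [P3 ends]

BFS fail/out derivation:
  fail(1) 'b': from fail(0)=0 chase 'b': 0 ⇒ 0;  out=∅∪out(0)=∅
  fail(5) 'a': from fail(0)=0 chase 'a': 0 ⇒ 0;  out=∅∪out(0)=∅
  fail(11) 'c': from fail(0)=0 chase 'c': 0 ⇒ 0;  out=∅∪out(0)=∅
  fail(2) 'bc': from fail(1)=0 chase 'c': 0 ⇒ 11;  out=∅∪out(11)=∅
  fail(6) 'ab': from fail(5)=0 chase 'b': 0 ⇒ 1;  out={1}∪out(1)={1}
  fail(7) 'ba': from fail(1)=0 chase 'a': 0 ⇒ 5;  out=∅∪out(5)=∅
  fail(12) 'cc': from fail(11)=0 chase 'c': 0 ⇒ 11;  out=∅∪out(11)=∅
  fail(3) 'bcc': from fail(2)=11 chase 'c': 11 ⇒ 12;  out=∅∪out(12)=∅
  fail(8) 'bac': from fail(7)=5 chase 'c': 5→0 ⇒ 11;  out=∅∪out(11)=∅
  fail(13) 'ccc': from fail(12)=11 chase 'c': 11 ⇒ 12;  out={3}∪out(12)={3}
  fail(4) 'bccc': from fail(3)=12 chase 'c': 12 ⇒ 13;  out={0}∪out(13)={0,3}
  fail(9) 'bacb': from fail(8)=11 chase 'b': 11→0 ⇒ 1;  out=∅∪out(1)=∅
  fail(10) 'bacbb': from fail(9)=1 chase 'b': 1→0 ⇒ 1;  out={2}∪out(1)={2}

Scan:
i=0 'b': node 0→1
i=1 'a': node 1→7
i=2 'a': node 7→5 ·f
i=3 'b': node 5→6  emit P1@[2:3]
i=4 'c': node 6→2 ·f
i=5 'c': node 2→3
i=6 'c': node 3→4  emit P0@[3:6],P3@[4:6]
i=7 'c': node 4→13 ·f  emit P3@[5:7]
i=8 'b': node 13→1 ·f
i=9 'a': node 1→7
i=10 'c': node 7→8
i=11 'b': node 8→9
i=12 'b': node 9→10  emit P2@[8:12]
i=13 'c': node 10→2 ·f
i=14 'b': node 2→1 ·f
i=15 'b': node 1→1 ·f
i=16 'c': node 1→2
i=17 'a': node 2→5 ·f
i=18 'b': node 5→6  emit P1@[17:18]
i=19 'c': node 6→2 ·f
i=20 'a': node 2→5 ·f
i=21 'b': node 5→6  emit P1@[20:21]
i=22 'a': node 6→7 ·f
i=23 'a': node 7→5 ·f
i=24 'b': node 5→6  emit P1@[23:24]
i=25 'a': node 6→7 ·f
i=26 'b': node 7→6 ·f  emit P1@[25:26]
i=27 'a': node 6→7 ·f
i=28 'b': node 7→6 ·f  emit P1@[27:28]
i=29 'a': node 6→7 ·f
i=30 'c': node 7→8
i=31 'b': node 8→9
i=32 'b': node 9→10  emit P2@[28:32]
i=33 'c': node 10→2 ·f
i=34 'c': node 2→3
i=35 'c': node 3→4  emit P0@[32:35],P3@[33:35]
i=36 'c': node 4→13 ·f  emit P3@[34:36]
i=37 'c': node 13→13 ·f  emit P3@[35:37]
i=38 'a': node 13→5 ·f
i=39 'b': node 5→6  emit P1@[38:39]
i=40 'b': node 6→1 ·f
i=41 'c': node 1→2
i=42 'c': node 2→3
i=43 'c': node 3→4  emit P0@[40:43],P3@[41:43]
i=44 'b': node 4→1 ·f
i=45 'b': node 1→1 ·f
i=46 'c': node 1→2
i=47 'c': node 2→3
i=48 'c': node 3→4  emit P0@[45:48],P3@[46:48]
i=49 'c': node 4→13 ·f  emit P3@[47:49]
i=50 'a': node 13→5 ·f
i=51 'b': node 5→6  emit P1@[50:51]
i=52 'a': node 6→7 ·f
i=53 'c': node 7→8
i=54 'b': node 8→9
i=55 'b': node 9→10  emit P2@[51:55]
i=56 'a': node 10→7 ·f
i=57 'b': node 7→6 ·f  emit P1@[56:57]
i=58 'b': node 6→1 ·f
i=59 'a': node 1→7
i=60 'c': node 7→8
i=61 'b': node 8→9
i=62 'b': node 9→10  emit P2@[58:62]
i=63 'b': node 10→1 ·f
i=64 'b': node 1→1 ·f
i=65 'c': node 1→2
i=66 'c': node 2→3
i=67 'c': node 3→4  emit P0@[64:67],P3@[65:67]

Result: [[3,1],[6,0],[6,3],[7,3],[12,2],[18,1],[21,1],[24,1],[26,1],[28,1],[32,2],[35,0],[35,3],[36,3],[37,3],[39,1],[43,0],[43,3],[48,0],[48,3],[49,3],[51,1],[55,2],[57,1],[62,2],[67,0],[67,3]]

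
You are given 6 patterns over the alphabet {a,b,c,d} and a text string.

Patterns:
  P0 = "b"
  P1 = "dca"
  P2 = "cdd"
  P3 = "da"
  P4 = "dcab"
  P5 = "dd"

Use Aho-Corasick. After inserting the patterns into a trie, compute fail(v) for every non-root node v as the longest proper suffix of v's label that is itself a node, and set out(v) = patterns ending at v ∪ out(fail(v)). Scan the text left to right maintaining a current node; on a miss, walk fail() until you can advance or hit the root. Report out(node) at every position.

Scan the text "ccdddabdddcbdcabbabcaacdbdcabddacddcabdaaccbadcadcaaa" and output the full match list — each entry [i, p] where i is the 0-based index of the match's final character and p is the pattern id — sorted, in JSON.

Build:
Trie (insert patterns):
  0='ε' goto b→1 c→5 d→2
  1='b' goto ·  ←P0
  2='d' goto a→8 c→3 d→10
  3='dc' goto a→4
  4='dca' goto b→9  ←P1
  5='c' goto d→6
  6='cd' goto d→7
  7='cdd' goto ·  ←P2
  8='da' goto ·  ←P3
  9='dcab' goto ·  ←P4
  10='dd' goto ·  ←P5

Failure links (BFS by depth):
  n1('b'): parent n0 fail=0; on 'b' 0 → fail=0;  out {0}∪∅={0}
  n2('d'): parent n0 fail=0; on 'd' 0 → fail=0;  out ∅∪∅=∅
  n5('c'): parent n0 fail=0; on 'c' 0 → fail=0;  out ∅∪∅=∅
  n3('dc'): parent n2 fail=0; on 'c' 0 → fail=5;  out ∅∪∅=∅
  n6('cd'): parent n5 fail=0; on 'd' 0 → fail=2;  out ∅∪∅=∅
  n8('da'): parent n2 fail=0; on 'a' 0 → fail=0;  out {3}∪∅={3}
  n10('dd'): parent n2 fail=0; on 'd' 0 → fail=2;  out {5}∪∅={5}
  n4('dca'): parent n3 fail=5; on 'a' 5→0 → fail=0;  out {1}∪∅={1}
  n7('cdd'): parent n6 fail=2; on 'd' 2 → fail=10;  out {2}∪{5}={2,5}
  n9('dcab'): parent n4 fail=0; on 'b' 0 → fail=1;  out {4}∪{0}={0,4}

Scan:
pos 0 'c': at 5
pos 1 'c': at 5 (fail-walked)
pos 2 'd': at 6
pos 3 'd': at 7  emit P2@[1:3],P5@[2:3]
pos 4 'd': at 10 (fail-walked)  emit P5@[3:4]
pos 5 'a': at 8 (fail-walked)  emit P3@[4:5]
pos 6 'b': at 1 (fail-walked)  emit P0@[6:6]
pos 7 'd': at 2 (fail-walked)
pos 8 'd': at 10  emit P5@[7:8]
pos 9 'd': at 10 (fail-walked)  emit P5@[8:9]
pos 10 'c': at 3 (fail-walked)
pos 11 'b': at 1 (fail-walked)  emit P0@[11:11]
pos 12 'd': at 2 (fail-walked)
pos 13 'c': at 3
pos 14 'a': at 4  emit P1@[12:14]
pos 15 'b': at 9  emit P0@[15:15],P4@[12:15]
pos 16 'b': at 1 (fail-walked)  emit P0@[16:16]
pos 17 'a': at 0 (fail-walked)
pos 18 'b': at 1  emit P0@[18:18]
pos 19 'c': at 5 (fail-walked)
pos 20 'a': at 0 (fail-walked)
pos 21 'a': at 0
pos 22 'c': at 5
pos 23 'd': at 6
pos 24 'b': at 1 (fail-walked)  emit P0@[24:24]
pos 25 'd': at 2 (fail-walked)
pos 26 'c': at 3
pos 27 'a': at 4  emit P1@[25:27]
pos 28 'b': at 9  emit P0@[28:28],P4@[25:28]
pos 29 'd': at 2 (fail-walked)
pos 30 'd': at 10  emit P5@[29:30]
pos 31 'a': at 8 (fail-walked)  emit P3@[30:31]
pos 32 'c': at 5 (fail-walked)
pos 33 'd': at 6
pos 34 'd': at 7  emit P2@[32:34],P5@[33:34]
pos 35 'c': at 3 (fail-walked)
pos 36 'a': at 4  emit P1@[34:36]
pos 37 'b': at 9  emit P0@[37:37],P4@[34:37]
pos 38 'd': at 2 (fail-walked)
pos 39 'a': at 8  emit P3@[38:39]
pos 40 'a': at 0 (fail-walked)
pos 41 'c': at 5
pos 42 'c': at 5 (fail-walked)
pos 43 'b': at 1 (fail-walked)  emit P0@[43:43]
pos 44 'a': at 0 (fail-walked)
pos 45 'd': at 2
pos 46 'c': at 3
pos 47 'a': at 4  emit P1@[45:47]
pos 48 'd': at 2 (fail-walked)
pos 49 'c': at 3
pos 50 'a': at 4  emit P1@[48:50]
pos 51 'a': at 0 (fail-walked)
pos 52 'a': at 0

Matches: [[3,2],[3,5],[4,5],[5,3],[6,0],[8,5],[9,5],[11,0],[14,1],[15,0],[15,4],[16,0],[18,0],[24,0],[27,1],[28,0],[28,4],[30,5],[31,3],[34,2],[34,5],[36,1],[37,0],[37,4],[39,3],[43,0],[47,1],[50,1]]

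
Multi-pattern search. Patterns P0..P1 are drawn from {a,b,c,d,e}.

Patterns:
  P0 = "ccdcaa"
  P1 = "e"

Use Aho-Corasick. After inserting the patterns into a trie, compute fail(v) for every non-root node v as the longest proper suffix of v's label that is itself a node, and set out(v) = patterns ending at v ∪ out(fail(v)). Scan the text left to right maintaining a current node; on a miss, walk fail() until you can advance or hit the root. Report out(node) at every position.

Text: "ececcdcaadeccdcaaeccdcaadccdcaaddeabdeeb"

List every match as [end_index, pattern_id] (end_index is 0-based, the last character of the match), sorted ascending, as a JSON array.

Build automaton:
Trie nodes:
  0='ε' goto c→1 e→7
  1='c' goto c→2
  2='cc' goto d→3
  3='ccd' goto c→4
  4='ccdc' goto a→5
  5='ccdca' goto a→6
  6='ccdcaa' goto ·  [P0 ends]
  7='e' goto ·  [P1 ends]

Failure links (BFS by depth):
  n1('c'): parent n0 fail=0; on 'c' 0 → fail=0;  out ∅∪∅=∅
  n7('e'): parent n0 fail=0; on 'e' 0 → fail=0;  out {1}∪∅={1}
  n2('cc'): parent n1 fail=0; on 'c' 0 → fail=1;  out ∅∪∅=∅
  n3('ccd'): parent n2 fail=1; on 'd' 1→0 → fail=0;  out ∅∪∅=∅
  n4('ccdc'): parent n3 fail=0; on 'c' 0 → fail=1;  out ∅∪∅=∅
  n5('ccdca'): parent n4 fail=1; on 'a' 1→0 → fail=0;  out ∅∪∅=∅
  n6('ccdcaa'): parent n5 fail=0; on 'a' 0 → fail=0;  out {0}∪∅={0}

Run:
pos 0 'e': at 7  → match P1@[0:0]
pos 1 'c': at 1 ·f
pos 2 'e': at 7 ·f  → match P1@[2:2]
pos 3 'c': at 1 ·f
pos 4 'c': at 2
pos 5 'd': at 3
pos 6 'c': at 4
pos 7 'a': at 5
pos 8 'a': at 6  → match P0@[3:8]
pos 9 'd': at 0 ·f
pos 10 'e': at 7  → match P1@[10:10]
pos 11 'c': at 1 ·f
pos 12 'c': at 2
pos 13 'd': at 3
pos 14 'c': at 4
pos 15 'a': at 5
pos 16 'a': at 6  → match P0@[11:16]
pos 17 'e': at 7 ·f  → match P1@[17:17]
pos 18 'c': at 1 ·f
pos 19 'c': at 2
pos 20 'd': at 3
pos 21 'c': at 4
pos 22 'a': at 5
pos 23 'a': at 6  → match P0@[18:23]
pos 24 'd': at 0 ·f
pos 25 'c': at 1
pos 26 'c': at 2
pos 27 'd': at 3
pos 28 'c': at 4
pos 29 'a': at 5
pos 30 'a': at 6  → match P0@[25:30]
pos 31 'd': at 0 ·f
pos 32 'd': at 0
pos 33 'e': at 7  → match P1@[33:33]
pos 34 'a': at 0 ·f
pos 35 'b': at 0
pos 36 'd': at 0
pos 37 'e': at 7  → match P1@[37:37]
pos 38 'e': at 7 ·f  → match P1@[38:38]
pos 39 'b': at 0 ·f

All matches (sorted): [[0,1],[2,1],[8,0],[10,1],[16,0],[17,1],[23,0],[30,0],[33,1],[37,1],[38,1]]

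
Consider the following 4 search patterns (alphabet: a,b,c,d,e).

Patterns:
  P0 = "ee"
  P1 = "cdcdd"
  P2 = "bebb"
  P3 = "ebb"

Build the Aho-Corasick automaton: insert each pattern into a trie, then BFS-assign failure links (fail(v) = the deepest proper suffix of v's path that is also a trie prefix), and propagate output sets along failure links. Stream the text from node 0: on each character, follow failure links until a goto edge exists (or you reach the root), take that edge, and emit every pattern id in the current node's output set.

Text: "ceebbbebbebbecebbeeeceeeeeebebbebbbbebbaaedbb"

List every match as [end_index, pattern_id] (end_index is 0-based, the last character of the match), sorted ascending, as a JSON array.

Construct AC machine:
Trie (insert patterns):
  0='ε' goto b→8 c→3 e→1
  1='e' goto b→12 e→2
  2='ee' goto ·  ←P0
  3='c' goto d→4
  4='cd' goto c→5
  5='cdc' goto d→6
  6='cdcd' goto d→7
  7='cdcdd' goto ·  ←P1
  8='b' goto e→9
  9='be' goto b→10
  10='beb' goto b→11
  11='bebb' goto ·  ←P2
  12='eb' goto b→13
  13='ebb' goto ·  ←P3

BFS fail/out derivation:
  n1('e'): parent n0 fail=0; on 'e' 0 → fail=0;  out ∅∪∅=∅
  n3('c'): parent n0 fail=0; on 'c' 0 → fail=0;  out ∅∪∅=∅
  n8('b'): parent n0 fail=0; on 'b' 0 → fail=0;  out ∅∪∅=∅
  n2('ee'): parent n1 fail=0; on 'e' 0 → fail=1;  out {0}∪∅={0}
  n4('cd'): parent n3 fail=0; on 'd' 0 → fail=0;  out ∅∪∅=∅
  n9('be'): parent n8 fail=0; on 'e' 0 → fail=1;  out ∅∪∅=∅
  n12('eb'): parent n1 fail=0; on 'b' 0 → fail=8;  out ∅∪∅=∅
  n5('cdc'): parent n4 fail=0; on 'c' 0 → fail=3;  out ∅∪∅=∅
  n10('beb'): parent n9 fail=1; on 'b' 1 → fail=12;  out ∅∪∅=∅
  n13('ebb'): parent n12 fail=8; on 'b' 8→0 → fail=8;  out {3}∪∅={3}
  n6('cdcd'): parent n5 fail=3; on 'd' 3 → fail=4;  out ∅∪∅=∅
  n11('bebb'): parent n10 fail=12; on 'b' 12 → fail=13;  out {2}∪{3}={2,3}
  n7('cdcdd'): parent n6 fail=4; on 'd' 4→0 → fail=0;  out {1}∪∅={1}

Run:
pos 0 'c': at 3
pos 1 'e': at 1 (via fail)
pos 2 'e': at 2  → match P0@[1:2]
pos 3 'b': at 12 (via fail)
pos 4 'b': at 13  → match P3@[2:4]
pos 5 'b': at 8 (via fail)
pos 6 'e': at 9
pos 7 'b': at 10
pos 8 'b': at 11  → match P2@[5:8],P3@[6:8]
pos 9 'e': at 9 (via fail)
pos 10 'b': at 10
pos 11 'b': at 11  → match P2@[8:11],P3@[9:11]
pos 12 'e': at 9 (via fail)
pos 13 'c': at 3 (via fail)
pos 14 'e': at 1 (via fail)
pos 15 'b': at 12
pos 16 'b': at 13  → match P3@[14:16]
pos 17 'e': at 9 (via fail)
pos 18 'e': at 2 (via fail)  → match P0@[17:18]
pos 19 'e': at 2 (via fail)  → match P0@[18:19]
pos 20 'c': at 3 (via fail)
pos 21 'e': at 1 (via fail)
pos 22 'e': at 2  → match P0@[21:22]
pos 23 'e': at 2 (via fail)  → match P0@[22:23]
pos 24 'e': at 2 (via fail)  → match P0@[23:24]
pos 25 'e': at 2 (via fail)  → match P0@[24:25]
pos 26 'e': at 2 (via fail)  → match P0@[25:26]
pos 27 'b': at 12 (via fail)
pos 28 'e': at 9 (via fail)
pos 29 'b': at 10
pos 30 'b': at 11  → match P2@[27:30],P3@[28:30]
pos 31 'e': at 9 (via fail)
pos 32 'b': at 10
pos 33 'b': at 11  → match P2@[30:33],P3@[31:33]
pos 34 'b': at 8 (via fail)
pos 35 'b': at 8 (via fail)
pos 36 'e': at 9
pos 37 'b': at 10
pos 38 'b': at 11  → match P2@[35:38],P3@[36:38]
pos 39 'a': at 0 (via fail)
pos 40 'a': at 0
pos 41 'e': at 1
pos 42 'd': at 0 (via fail)
pos 43 'b': at 8
pos 44 'b': at 8 (via fail)

Matches: [[2,0],[4,3],[8,2],[8,3],[11,2],[11,3],[16,3],[18,0],[19,0],[22,0],[23,0],[24,0],[25,0],[26,0],[30,2],[30,3],[33,2],[33,3],[38,2],[38,3]]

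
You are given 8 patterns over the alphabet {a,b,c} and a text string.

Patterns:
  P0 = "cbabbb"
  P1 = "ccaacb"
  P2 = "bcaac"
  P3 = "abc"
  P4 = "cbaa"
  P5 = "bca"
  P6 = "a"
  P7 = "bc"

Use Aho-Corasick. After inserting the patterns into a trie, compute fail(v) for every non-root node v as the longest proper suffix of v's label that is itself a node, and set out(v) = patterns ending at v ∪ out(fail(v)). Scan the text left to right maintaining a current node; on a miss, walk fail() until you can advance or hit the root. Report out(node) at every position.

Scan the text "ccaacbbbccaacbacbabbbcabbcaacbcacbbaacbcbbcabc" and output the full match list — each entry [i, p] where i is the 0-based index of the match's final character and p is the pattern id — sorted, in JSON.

Build:
Trie (insert patterns):
  0='ε' goto a→17 b→12 c→1
  1='c' goto b→2 c→7
  2='cb' goto a→3
  3='cba' goto a→20 b→4
  4='cbab' goto b→5
  5='cbabb' goto b→6
  6='cbabbb' goto ·  [P0 ends]
  7='cc' goto a→8
  8='cca' goto a→9
  9='ccaa' goto c→10
  10='ccaac' goto b→11
  11='ccaacb' goto ·  [P1 ends]
  12='b' goto c→13
  13='bc' goto a→14  [P7 ends]
  14='bca' goto a→15  [P5 ends]
  15='bcaa' goto c→16
  16='bcaac' goto ·  [P2 ends]
  17='a' goto b→18  [P6 ends]
  18='ab' goto c→19
  19='abc' goto ·  [P3 ends]
  20='cbaa' goto ·  [P4 ends]

Failure links (BFS by depth):
  n1('c'): parent n0 fail=0; on 'c' 0 → fail=0;  out ∅∪∅=∅
  n12('b'): parent n0 fail=0; on 'b' 0 → fail=0;  out ∅∪∅=∅
  n17('a'): parent n0 fail=0; on 'a' 0 → fail=0;  out {6}∪∅={6}
  n2('cb'): parent n1 fail=0; on 'b' 0 → fail=12;  out ∅∪∅=∅
  n7('cc'): parent n1 fail=0; on 'c' 0 → fail=1;  out ∅∪∅=∅
  n13('bc'): parent n12 fail=0; on 'c' 0 → fail=1;  out {7}∪∅={7}
  n18('ab'): parent n17 fail=0; on 'b' 0 → fail=12;  out ∅∪∅=∅
  n3('cba'): parent n2 fail=12; on 'a' 12→0 → fail=17;  out ∅∪{6}={6}
  n8('cca'): parent n7 fail=1; on 'a' 1→0 → fail=17;  out ∅∪{6}={6}
  n14('bca'): parent n13 fail=1; on 'a' 1→0 → fail=17;  out {5}∪{6}={5,6}
  n19('abc'): parent n18 fail=12; on 'c' 12 → fail=13;  out {3}∪{7}={3,7}
  n4('cbab'): parent n3 fail=17; on 'b' 17 → fail=18;  out ∅∪∅=∅
  n9('ccaa'): parent n8 fail=17; on 'a' 17→0 → fail=17;  out ∅∪{6}={6}
  n15('bcaa'): parent n14 fail=17; on 'a' 17→0 → fail=17;  out ∅∪{6}={6}
  n20('cbaa'): parent n3 fail=17; on 'a' 17→0 → fail=17;  out {4}∪{6}={4,6}
  n5('cbabb'): parent n4 fail=18; on 'b' 18→12→0 → fail=12;  out ∅∪∅=∅
  n10('ccaac'): parent n9 fail=17; on 'c' 17→0 → fail=1;  out ∅∪∅=∅
  n16('bcaac'): parent n15 fail=17; on 'c' 17→0 → fail=1;  out {2}∪∅={2}
  n6('cbabbb'): parent n5 fail=12; on 'b' 12→0 → fail=12;  out {0}∪∅={0}
  n11('ccaacb'): parent n10 fail=1; on 'b' 1 → fail=2;  out {1}∪∅={1}

Scan:
[0] read 'c'  n0⇒n1
[1] read 'c'  n1⇒n7
[2] read 'a'  n7⇒n8  → match P6@[2:2]
[3] read 'a'  n8⇒n9  → match P6@[3:3]
[4] read 'c'  n9⇒n10
[5] read 'b'  n10⇒n11  → match P1@[0:5]
[6] read 'b'  n11⇒n12 (fail-walked)
[7] read 'b'  n12⇒n12 (fail-walked)
[8] read 'c'  n12⇒n13  → match P7@[7:8]
[9] read 'c'  n13⇒n7 (fail-walked)
[10] read 'a'  n7⇒n8  → match P6@[10:10]
[11] read 'a'  n8⇒n9  → match P6@[11:11]
[12] read 'c'  n9⇒n10
[13] read 'b'  n10⇒n11  → match P1@[8:13]
[14] read 'a'  n11⇒n3 (fail-walked)  → match P6@[14:14]
[15] read 'c'  n3⇒n1 (fail-walked)
[16] read 'b'  n1⇒n2
[17] read 'a'  n2⇒n3  → match P6@[17:17]
[18] read 'b'  n3⇒n4
[19] read 'b'  n4⇒n5
[20] read 'b'  n5⇒n6  → match P0@[15:20]
[21] read 'c'  n6⇒n13 (fail-walked)  → match P7@[20:21]
[22] read 'a'  n13⇒n14  → match P5@[20:22],P6@[22:22]
[23] read 'b'  n14⇒n18 (fail-walked)
[24] read 'b'  n18⇒n12 (fail-walked)
[25] read 'c'  n12⇒n13  → match P7@[24:25]
[26] read 'a'  n13⇒n14  → match P5@[24:26],P6@[26:26]
[27] read 'a'  n14⇒n15  → match P6@[27:27]
[28] read 'c'  n15⇒n16  → match P2@[24:28]
[29] read 'b'  n16⇒n2 (fail-walked)
[30] read 'c'  n2⇒n13 (fail-walked)  → match P7@[29:30]
[31] read 'a'  n13⇒n14  → match P5@[29:31],P6@[31:31]
[32] read 'c'  n14⇒n1 (fail-walked)
[33] read 'b'  n1⇒n2
[34] read 'b'  n2⇒n12 (fail-walked)
[35] read 'a'  n12⇒n17 (fail-walked)  → match P6@[35:35]
[36] read 'a'  n17⇒n17 (fail-walked)  → match P6@[36:36]
[37] read 'c'  n17⇒n1 (fail-walked)
[38] read 'b'  n1⇒n2
[39] read 'c'  n2⇒n13 (fail-walked)  → match P7@[38:39]
[40] read 'b'  n13⇒n2 (fail-walked)
[41] read 'b'  n2⇒n12 (fail-walked)
[42] read 'c'  n12⇒n13  → match P7@[41:42]
[43] read 'a'  n13⇒n14  → match P5@[41:43],P6@[43:43]
[44] read 'b'  n14⇒n18 (fail-walked)
[45] read 'c'  n18⇒n19  → match P3@[43:45],P7@[44:45]

Result: [[2,6],[3,6],[5,1],[8,7],[10,6],[11,6],[13,1],[14,6],[17,6],[20,0],[21,7],[22,5],[22,6],[25,7],[26,5],[26,6],[27,6],[28,2],[30,7],[31,5],[31,6],[35,6],[36,6],[39,7],[42,7],[43,5],[43,6],[45,3],[45,7]]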